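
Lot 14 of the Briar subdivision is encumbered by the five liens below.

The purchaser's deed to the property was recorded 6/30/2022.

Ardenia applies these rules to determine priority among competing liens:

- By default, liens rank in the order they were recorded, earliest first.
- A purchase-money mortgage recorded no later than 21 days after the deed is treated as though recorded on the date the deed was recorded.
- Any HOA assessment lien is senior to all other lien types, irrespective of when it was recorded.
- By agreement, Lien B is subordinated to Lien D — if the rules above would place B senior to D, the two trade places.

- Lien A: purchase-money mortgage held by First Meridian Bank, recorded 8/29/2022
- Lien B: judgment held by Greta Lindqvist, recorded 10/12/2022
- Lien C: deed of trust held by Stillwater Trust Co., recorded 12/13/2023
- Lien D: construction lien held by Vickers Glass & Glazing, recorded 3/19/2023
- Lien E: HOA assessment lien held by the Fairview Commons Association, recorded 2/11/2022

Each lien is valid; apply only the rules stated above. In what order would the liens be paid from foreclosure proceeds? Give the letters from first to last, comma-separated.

E, A, D, B, C

Adjusting effective dates: A was recorded 60 days after the deed — beyond 21 days — so no relation-back applies.
As an HOA assessment lien, E is senior to every other lien.
The other liens, earliest effective date first: A (8/29/2022), B (10/12/2022), D (3/19/2023), C (12/13/2023).
The subordination applies — B was senior to D — so B and D swap.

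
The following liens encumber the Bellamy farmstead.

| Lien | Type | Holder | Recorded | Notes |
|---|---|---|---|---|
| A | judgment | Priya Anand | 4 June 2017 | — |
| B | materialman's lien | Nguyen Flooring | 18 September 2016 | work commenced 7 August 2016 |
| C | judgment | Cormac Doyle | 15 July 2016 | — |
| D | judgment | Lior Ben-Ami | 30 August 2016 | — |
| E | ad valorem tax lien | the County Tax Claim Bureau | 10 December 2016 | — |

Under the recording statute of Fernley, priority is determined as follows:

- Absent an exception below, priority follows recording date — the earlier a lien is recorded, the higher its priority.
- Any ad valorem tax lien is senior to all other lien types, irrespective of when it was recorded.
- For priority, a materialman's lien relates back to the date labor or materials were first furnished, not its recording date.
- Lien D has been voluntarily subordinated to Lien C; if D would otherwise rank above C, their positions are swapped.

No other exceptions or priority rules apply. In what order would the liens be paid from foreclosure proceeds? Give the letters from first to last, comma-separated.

E, C, B, D, A

Adjusting effective dates: B relates back to 7 August 2016 (work commenced).
E, as an ad valorem tax lien, has superpriority and ranks first.
Among the remaining liens, by effective date: C (15 July 2016), B (7 August 2016), D (30 August 2016), A (4 June 2017).
D already ranks below C; the subordination has no effect.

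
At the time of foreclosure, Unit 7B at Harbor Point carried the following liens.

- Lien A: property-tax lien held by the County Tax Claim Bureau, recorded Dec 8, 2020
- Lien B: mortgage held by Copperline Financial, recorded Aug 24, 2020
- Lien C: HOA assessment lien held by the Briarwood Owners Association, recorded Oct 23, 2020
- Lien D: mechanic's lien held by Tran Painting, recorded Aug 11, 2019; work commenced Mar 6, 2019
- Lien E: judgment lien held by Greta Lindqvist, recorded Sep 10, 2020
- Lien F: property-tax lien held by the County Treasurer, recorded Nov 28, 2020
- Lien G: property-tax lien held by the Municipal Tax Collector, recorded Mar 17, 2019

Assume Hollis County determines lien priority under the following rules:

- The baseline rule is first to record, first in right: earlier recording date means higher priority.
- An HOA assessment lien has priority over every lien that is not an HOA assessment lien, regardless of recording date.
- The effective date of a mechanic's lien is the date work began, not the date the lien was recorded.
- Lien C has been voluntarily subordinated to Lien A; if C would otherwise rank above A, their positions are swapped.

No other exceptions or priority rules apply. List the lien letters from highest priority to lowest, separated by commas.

A, D, G, B, E, F, C

Effective dates after the stated exceptions: D is treated as recorded Mar 6, 2019, the work-commencement date.
C is an HOA assessment lien, so it outranks all other liens regardless of date.
Among the remaining liens, by effective date: D (Mar 6, 2019), G (Mar 17, 2019), B (Aug 24, 2020), E (Sep 10, 2020), F (Nov 28, 2020), A (Dec 8, 2020).
Because C would otherwise rank above A, the subordination swaps them.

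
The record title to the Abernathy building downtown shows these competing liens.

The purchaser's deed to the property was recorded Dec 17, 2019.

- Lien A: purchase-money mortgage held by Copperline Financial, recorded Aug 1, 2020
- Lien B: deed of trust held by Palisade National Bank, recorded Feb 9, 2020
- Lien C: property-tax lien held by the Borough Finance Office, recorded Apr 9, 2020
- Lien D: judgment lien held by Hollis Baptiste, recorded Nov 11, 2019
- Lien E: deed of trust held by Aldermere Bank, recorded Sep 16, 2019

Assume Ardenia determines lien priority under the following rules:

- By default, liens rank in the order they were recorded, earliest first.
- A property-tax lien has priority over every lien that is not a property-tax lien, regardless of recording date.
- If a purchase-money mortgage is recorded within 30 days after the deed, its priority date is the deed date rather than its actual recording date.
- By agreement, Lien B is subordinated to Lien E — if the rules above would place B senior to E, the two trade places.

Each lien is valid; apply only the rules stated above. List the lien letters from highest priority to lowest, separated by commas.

C, E, D, B, A

Effective dates: A was recorded 228 days after the deed, outside the 30-day window, so it keeps its recording date.
C, as a property-tax lien, has superpriority and ranks first.
Ordering the rest by effective date: E (Sep 16, 2019), D (Nov 11, 2019), B (Feb 9, 2020), A (Aug 1, 2020).
B is already junior to E, so the subordination agreement changes nothing.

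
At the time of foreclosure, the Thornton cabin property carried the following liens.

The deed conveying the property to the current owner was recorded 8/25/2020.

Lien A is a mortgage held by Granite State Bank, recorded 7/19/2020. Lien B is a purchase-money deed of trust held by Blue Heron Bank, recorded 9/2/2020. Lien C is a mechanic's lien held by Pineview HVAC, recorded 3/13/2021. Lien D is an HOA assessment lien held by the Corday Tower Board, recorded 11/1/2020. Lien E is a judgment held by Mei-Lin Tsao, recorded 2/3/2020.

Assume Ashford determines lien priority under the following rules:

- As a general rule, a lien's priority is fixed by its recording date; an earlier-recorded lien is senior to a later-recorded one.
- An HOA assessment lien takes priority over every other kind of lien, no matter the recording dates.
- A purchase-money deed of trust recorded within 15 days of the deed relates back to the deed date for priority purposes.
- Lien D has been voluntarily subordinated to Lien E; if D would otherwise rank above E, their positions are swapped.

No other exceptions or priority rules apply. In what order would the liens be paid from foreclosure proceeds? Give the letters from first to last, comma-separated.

E, D, A, B, C

Adjusting effective dates: B was recorded within the 15-day window, so its effective date is the deed date 8/25/2020.
D, as an HOA assessment lien, has superpriority and ranks first.
Among the remaining liens, by effective date: E (2/3/2020), A (7/19/2020), B (8/25/2020), C (3/13/2021).
D would otherwise be senior to E, so under the subordination agreement D and E exchange positions.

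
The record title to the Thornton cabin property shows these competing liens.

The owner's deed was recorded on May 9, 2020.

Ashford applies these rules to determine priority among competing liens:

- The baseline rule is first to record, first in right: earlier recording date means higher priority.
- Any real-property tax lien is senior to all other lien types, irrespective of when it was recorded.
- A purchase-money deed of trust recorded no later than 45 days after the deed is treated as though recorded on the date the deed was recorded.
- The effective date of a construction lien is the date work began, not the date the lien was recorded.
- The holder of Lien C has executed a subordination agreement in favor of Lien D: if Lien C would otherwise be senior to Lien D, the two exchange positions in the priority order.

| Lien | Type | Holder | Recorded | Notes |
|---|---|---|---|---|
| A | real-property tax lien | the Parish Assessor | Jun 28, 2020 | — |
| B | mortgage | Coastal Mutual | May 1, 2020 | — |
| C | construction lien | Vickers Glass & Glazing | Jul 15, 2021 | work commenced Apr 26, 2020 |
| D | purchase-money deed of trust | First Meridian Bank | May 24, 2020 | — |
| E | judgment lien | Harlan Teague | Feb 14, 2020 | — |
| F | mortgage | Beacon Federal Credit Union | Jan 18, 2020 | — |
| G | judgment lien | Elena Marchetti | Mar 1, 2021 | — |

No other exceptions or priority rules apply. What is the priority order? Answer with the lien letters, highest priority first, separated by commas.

A, F, E, D, B, C, G

Adjusting effective dates: C relates back to Apr 26, 2020 (work commenced); D was recorded within the 45-day window, so its effective date is the deed date May 9, 2020.
A, as a real-property tax lien, has superpriority and ranks first.
Ordering the rest by effective date: F (Jan 18, 2020), E (Feb 14, 2020), C (Apr 26, 2020), B (May 1, 2020), D (May 9, 2020), G (Mar 1, 2021).
C would otherwise be senior to D, so under the subordination agreement C and D exchange positions.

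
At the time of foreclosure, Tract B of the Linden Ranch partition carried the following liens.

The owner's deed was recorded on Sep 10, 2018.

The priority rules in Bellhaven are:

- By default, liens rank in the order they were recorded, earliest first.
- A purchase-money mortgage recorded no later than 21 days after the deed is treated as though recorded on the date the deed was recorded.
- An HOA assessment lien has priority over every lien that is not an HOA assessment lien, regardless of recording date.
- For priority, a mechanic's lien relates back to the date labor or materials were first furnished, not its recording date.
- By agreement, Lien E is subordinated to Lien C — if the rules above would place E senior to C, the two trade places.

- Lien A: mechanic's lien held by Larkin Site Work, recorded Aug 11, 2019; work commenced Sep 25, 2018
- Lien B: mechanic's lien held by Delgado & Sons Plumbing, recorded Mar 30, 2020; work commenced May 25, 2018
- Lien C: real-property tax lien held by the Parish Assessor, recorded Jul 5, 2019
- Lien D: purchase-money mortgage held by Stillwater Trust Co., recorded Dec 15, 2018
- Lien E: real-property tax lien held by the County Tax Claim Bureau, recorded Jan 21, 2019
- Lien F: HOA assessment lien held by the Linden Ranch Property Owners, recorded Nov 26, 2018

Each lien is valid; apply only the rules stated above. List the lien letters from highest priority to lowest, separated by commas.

F, B, A, D, C, E

Effective dates: A relates back to Sep 25, 2018 (work commenced); B's effective date is May 25, 2018, when work began; D was recorded 96 days after the deed, outside the 21-day window, so it keeps its recording date.
F is an HOA assessment lien, so it outranks all other liens regardless of date.
Among the remaining liens, by effective date: B (May 25, 2018), A (Sep 25, 2018), D (Dec 15, 2018), E (Jan 21, 2019), C (Jul 5, 2019).
E is senior to C before the subordination, so the two trade places.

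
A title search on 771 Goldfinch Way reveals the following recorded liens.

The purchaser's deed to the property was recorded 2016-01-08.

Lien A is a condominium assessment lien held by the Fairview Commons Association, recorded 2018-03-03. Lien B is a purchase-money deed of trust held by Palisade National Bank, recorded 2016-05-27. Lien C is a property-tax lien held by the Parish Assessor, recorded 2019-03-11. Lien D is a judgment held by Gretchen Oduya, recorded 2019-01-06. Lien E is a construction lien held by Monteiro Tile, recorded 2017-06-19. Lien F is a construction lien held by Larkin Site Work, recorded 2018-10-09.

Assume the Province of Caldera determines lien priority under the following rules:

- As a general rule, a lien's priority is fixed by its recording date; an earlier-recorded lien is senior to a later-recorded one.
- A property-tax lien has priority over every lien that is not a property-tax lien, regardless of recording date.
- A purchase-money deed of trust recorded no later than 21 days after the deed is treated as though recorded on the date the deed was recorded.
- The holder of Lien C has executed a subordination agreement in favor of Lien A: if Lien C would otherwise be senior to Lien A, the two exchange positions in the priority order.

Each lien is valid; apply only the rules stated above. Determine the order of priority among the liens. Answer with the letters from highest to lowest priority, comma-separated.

Adjusting effective dates: B missed the 21-day window (140 days after the deed), so its recording date stands.
C, as a property-tax lien, has superpriority and ranks first.
Ordering the rest by effective date: B (2016-05-27), E (2017-06-19), A (2018-03-03), F (2018-10-09), D (2019-01-06).
The subordination applies — C was senior to A — so C and A swap.

A, B, E, C, F, D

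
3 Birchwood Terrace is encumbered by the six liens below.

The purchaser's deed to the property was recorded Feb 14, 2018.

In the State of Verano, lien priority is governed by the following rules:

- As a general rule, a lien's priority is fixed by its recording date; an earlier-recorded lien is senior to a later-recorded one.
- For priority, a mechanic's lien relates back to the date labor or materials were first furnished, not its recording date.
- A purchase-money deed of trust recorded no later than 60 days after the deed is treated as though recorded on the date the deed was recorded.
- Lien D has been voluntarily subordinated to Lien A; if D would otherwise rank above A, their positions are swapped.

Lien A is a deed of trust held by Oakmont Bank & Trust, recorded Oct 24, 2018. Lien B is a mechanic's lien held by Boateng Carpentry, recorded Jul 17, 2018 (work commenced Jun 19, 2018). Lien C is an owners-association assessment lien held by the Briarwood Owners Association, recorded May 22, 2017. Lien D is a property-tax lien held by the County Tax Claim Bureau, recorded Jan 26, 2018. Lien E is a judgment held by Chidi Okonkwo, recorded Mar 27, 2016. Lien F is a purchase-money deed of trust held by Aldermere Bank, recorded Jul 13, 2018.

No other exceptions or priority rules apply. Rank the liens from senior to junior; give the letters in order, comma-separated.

E, C, A, B, F, D

Adjusting effective dates: B relates back to Jun 19, 2018 (work commenced); F was recorded 149 days after the deed, outside the 60-day window, so it keeps its recording date.
By effective date, earliest first: E (Mar 27, 2016), C (May 22, 2017), D (Jan 26, 2018), B (Jun 19, 2018), F (Jul 13, 2018), A (Oct 24, 2018).
D is senior to A before the subordination, so the two trade places.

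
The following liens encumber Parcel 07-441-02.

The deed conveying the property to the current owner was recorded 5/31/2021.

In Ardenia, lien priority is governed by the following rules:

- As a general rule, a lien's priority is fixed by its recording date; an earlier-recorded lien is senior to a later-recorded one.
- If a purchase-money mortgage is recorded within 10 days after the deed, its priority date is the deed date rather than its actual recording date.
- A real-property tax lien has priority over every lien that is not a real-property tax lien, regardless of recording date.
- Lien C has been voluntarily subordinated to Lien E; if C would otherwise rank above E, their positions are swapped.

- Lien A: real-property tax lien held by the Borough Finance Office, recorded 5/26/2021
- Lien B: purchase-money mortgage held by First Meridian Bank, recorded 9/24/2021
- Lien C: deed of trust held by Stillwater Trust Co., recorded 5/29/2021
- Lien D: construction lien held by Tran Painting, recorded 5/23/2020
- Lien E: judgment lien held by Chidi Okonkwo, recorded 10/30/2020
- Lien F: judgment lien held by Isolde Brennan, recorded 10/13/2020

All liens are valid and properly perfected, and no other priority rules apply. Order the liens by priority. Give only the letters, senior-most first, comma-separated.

A, D, F, E, C, B

Effective dates: B was recorded 116 days after the deed, outside the 10-day window, so it keeps its recording date.
A, as a real-property tax lien, has superpriority and ranks first.
Among the remaining liens, by effective date: D (5/23/2020), F (10/13/2020), E (10/30/2020), C (5/29/2021), B (9/24/2021).
C already ranks below E; the subordination has no effect.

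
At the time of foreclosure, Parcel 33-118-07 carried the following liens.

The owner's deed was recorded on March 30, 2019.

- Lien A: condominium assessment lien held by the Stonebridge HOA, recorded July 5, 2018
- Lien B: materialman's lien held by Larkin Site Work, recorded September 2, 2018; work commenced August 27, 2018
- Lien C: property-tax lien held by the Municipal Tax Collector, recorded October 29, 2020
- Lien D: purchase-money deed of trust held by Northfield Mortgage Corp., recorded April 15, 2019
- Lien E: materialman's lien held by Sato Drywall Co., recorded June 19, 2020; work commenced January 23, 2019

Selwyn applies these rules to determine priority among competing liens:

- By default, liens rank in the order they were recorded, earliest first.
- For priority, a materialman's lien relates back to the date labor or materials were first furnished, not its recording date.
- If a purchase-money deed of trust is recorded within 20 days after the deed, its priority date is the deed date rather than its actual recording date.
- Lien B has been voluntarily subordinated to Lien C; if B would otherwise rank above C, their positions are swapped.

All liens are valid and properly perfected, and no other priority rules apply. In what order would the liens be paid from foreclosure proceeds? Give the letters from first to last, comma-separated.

Effective dates after the stated exceptions: B is treated as recorded August 27, 2018, the work-commencement date; D relates back to the deed date March 30, 2019; E relates back to January 23, 2019 (work commenced).
By effective date, earliest first: A (July 5, 2018), B (August 27, 2018), E (January 23, 2019), D (March 30, 2019), C (October 29, 2020).
Because B would otherwise rank above C, the subordination swaps them.

A, C, E, D, B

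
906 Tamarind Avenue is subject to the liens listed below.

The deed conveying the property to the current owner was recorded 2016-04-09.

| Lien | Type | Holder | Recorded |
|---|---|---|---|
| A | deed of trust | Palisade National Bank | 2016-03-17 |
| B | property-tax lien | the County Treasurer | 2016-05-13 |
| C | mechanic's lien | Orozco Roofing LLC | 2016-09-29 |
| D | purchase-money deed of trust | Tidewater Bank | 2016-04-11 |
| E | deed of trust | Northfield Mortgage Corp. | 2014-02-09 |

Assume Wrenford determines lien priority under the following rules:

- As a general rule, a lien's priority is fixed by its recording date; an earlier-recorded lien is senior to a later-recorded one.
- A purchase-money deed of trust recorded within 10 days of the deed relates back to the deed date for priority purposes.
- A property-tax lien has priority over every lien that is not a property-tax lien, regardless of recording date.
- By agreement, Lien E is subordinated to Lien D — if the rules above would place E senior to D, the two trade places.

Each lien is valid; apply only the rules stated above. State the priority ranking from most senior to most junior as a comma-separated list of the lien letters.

Effective dates after the stated exceptions: D's effective date is the deed date, 2016-04-09.
As a property-tax lien, B is senior to every other lien.
Among the remaining liens, by effective date: E (2014-02-09), A (2016-03-17), D (2016-04-09), C (2016-09-29).
The subordination applies — E was senior to D — so E and D swap.

B, D, A, E, C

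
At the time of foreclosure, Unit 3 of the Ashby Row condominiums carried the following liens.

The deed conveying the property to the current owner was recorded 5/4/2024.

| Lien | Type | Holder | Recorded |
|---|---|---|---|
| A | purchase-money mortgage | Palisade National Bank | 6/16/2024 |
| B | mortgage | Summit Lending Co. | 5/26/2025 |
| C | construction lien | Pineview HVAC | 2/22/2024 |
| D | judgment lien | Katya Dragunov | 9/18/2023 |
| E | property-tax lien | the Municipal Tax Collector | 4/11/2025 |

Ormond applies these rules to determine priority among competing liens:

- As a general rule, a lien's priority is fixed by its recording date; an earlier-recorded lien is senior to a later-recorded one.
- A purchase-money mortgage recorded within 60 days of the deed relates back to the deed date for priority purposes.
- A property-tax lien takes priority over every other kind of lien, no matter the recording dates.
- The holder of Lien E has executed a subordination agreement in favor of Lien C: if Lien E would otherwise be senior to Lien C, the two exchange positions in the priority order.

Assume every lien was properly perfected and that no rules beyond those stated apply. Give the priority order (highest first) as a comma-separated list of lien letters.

First, effective dates: A was recorded within the 60-day window, so its effective date is the deed date 5/4/2024.
E is a property-tax lien and takes priority over every other lien.
The other liens, earliest effective date first: D (9/18/2023), C (2/22/2024), A (5/4/2024), B (5/26/2025).
The subordination applies — E was senior to C — so E and C swap.

C, D, E, A, B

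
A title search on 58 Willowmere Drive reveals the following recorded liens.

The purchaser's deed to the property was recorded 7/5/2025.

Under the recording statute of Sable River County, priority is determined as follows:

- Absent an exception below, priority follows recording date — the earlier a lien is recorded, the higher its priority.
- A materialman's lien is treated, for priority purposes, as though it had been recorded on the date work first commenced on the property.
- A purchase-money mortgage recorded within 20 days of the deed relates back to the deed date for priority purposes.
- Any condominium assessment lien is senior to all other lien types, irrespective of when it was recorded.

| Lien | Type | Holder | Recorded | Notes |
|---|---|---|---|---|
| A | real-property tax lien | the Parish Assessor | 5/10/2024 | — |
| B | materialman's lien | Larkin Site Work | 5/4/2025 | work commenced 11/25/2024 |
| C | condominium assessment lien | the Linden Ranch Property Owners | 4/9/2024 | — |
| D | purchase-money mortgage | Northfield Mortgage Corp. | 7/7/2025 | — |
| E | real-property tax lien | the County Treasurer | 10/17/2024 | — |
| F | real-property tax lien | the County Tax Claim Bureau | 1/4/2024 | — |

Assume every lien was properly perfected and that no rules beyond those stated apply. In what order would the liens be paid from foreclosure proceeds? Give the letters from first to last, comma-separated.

C, F, A, E, B, D

Adjusting effective dates: B is treated as recorded 11/25/2024, the work-commencement date; D's effective date is the deed date, 7/5/2025.
C is a condominium assessment lien, so it outranks all other liens regardless of date.
Ordering the rest by effective date: F (1/4/2024), A (5/10/2024), E (10/17/2024), B (11/25/2024), D (7/5/2025).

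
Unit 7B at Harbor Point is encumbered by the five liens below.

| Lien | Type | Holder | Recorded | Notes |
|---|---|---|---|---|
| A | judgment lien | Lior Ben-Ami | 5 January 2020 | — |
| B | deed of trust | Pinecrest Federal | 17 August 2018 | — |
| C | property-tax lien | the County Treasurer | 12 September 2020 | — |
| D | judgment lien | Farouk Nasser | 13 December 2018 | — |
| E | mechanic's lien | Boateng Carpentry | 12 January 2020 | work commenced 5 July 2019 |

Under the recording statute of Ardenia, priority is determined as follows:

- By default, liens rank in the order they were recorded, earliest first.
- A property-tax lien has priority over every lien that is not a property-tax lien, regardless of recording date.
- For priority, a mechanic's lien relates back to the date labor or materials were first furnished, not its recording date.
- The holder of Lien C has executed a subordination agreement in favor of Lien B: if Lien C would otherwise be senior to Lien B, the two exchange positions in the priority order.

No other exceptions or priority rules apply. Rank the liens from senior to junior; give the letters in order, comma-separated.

Effective dates after the stated exceptions: E is treated as recorded 5 July 2019, the work-commencement date.
As a property-tax lien, C is senior to every other lien.
Remaining liens by effective date: B (17 August 2018), D (13 December 2018), E (5 July 2019), A (5 January 2020).
Because C would otherwise rank above B, the subordination swaps them.

B, C, D, E, A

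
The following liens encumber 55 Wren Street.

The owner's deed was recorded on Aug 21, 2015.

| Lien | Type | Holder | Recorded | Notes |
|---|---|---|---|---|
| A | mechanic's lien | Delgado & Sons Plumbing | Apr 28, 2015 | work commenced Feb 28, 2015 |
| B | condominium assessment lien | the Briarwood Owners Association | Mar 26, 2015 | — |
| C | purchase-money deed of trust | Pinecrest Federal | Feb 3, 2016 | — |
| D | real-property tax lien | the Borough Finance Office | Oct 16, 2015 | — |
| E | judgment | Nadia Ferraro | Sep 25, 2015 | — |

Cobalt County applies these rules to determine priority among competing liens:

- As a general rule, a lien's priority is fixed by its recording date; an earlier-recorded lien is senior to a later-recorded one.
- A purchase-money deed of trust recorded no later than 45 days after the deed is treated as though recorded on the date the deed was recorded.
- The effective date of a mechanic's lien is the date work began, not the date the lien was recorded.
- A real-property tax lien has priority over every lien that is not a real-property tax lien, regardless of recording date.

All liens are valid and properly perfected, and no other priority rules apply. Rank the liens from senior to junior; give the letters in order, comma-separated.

First, effective dates: A relates back to Feb 28, 2015 (work commenced); C was recorded 166 days after the deed, outside the 45-day window, so it keeps its recording date.
D, as a real-property tax lien, has superpriority and ranks first.
Ordering the rest by effective date: A (Feb 28, 2015), B (Mar 26, 2015), E (Sep 25, 2015), C (Feb 3, 2016).

D, A, B, E, C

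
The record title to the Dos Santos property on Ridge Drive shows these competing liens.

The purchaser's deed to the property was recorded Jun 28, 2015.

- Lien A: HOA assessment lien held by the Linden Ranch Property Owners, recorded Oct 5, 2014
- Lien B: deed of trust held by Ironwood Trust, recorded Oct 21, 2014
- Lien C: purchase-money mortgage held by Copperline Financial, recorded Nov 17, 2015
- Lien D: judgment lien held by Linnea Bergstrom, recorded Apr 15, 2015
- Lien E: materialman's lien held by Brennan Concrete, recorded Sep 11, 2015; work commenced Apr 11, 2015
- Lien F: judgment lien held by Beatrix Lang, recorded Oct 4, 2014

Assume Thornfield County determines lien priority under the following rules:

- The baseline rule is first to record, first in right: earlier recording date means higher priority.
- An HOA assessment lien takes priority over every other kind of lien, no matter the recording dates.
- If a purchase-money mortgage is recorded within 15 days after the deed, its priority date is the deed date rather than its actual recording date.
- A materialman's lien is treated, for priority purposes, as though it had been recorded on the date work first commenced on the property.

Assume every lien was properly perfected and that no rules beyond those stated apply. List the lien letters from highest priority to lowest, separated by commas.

A, F, B, E, D, C

Effective dates: C missed the 15-day window (142 days after the deed), so its recording date stands; E is treated as recorded Apr 11, 2015, the work-commencement date.
A is an HOA assessment lien, so it outranks all other liens regardless of date.
The other liens, earliest effective date first: F (Oct 4, 2014), B (Oct 21, 2014), E (Apr 11, 2015), D (Apr 15, 2015), C (Nov 17, 2015).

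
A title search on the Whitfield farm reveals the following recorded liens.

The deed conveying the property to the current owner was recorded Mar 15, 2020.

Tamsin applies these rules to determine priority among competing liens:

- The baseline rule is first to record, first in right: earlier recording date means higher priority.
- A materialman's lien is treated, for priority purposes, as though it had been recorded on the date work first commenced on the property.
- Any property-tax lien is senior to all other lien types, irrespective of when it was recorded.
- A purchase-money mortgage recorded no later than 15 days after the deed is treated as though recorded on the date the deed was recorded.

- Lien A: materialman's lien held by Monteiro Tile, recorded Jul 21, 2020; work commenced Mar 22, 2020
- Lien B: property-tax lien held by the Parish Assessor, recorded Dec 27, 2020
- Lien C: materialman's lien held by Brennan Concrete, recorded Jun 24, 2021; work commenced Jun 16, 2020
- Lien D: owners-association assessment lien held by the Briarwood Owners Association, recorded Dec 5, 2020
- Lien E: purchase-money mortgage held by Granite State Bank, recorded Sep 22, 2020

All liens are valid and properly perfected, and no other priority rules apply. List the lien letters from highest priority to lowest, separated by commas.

B, A, C, E, D

Effective dates after the stated exceptions: A's effective date is Mar 22, 2020, when work began; C's effective date is Jun 16, 2020, when work began; E was recorded 191 days after the deed, outside the 15-day window, so it keeps its recording date.
B, as a property-tax lien, has superpriority and ranks first.
Among the remaining liens, by effective date: A (Mar 22, 2020), C (Jun 16, 2020), E (Sep 22, 2020), D (Dec 5, 2020).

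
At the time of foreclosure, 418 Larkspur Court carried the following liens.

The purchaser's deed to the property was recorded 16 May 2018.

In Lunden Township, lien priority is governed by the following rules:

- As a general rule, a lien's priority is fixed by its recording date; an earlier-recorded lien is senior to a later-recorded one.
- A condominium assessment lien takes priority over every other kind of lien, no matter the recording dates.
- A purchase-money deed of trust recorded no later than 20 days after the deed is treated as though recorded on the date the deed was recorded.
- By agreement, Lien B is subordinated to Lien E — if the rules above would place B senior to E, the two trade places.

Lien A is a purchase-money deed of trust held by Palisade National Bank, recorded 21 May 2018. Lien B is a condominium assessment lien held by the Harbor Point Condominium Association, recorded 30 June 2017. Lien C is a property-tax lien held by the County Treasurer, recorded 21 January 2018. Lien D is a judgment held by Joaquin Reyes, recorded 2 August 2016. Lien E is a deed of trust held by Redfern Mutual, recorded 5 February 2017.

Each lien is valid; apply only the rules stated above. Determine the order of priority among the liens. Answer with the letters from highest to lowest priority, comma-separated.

E, D, B, C, A

Effective dates: A was recorded within the 20-day window, so its effective date is the deed date 16 May 2018.
B, as a condominium assessment lien, has superpriority and ranks first.
Ordering the rest by effective date: D (2 August 2016), E (5 February 2017), C (21 January 2018), A (16 May 2018).
Because B would otherwise rank above E, the subordination swaps them.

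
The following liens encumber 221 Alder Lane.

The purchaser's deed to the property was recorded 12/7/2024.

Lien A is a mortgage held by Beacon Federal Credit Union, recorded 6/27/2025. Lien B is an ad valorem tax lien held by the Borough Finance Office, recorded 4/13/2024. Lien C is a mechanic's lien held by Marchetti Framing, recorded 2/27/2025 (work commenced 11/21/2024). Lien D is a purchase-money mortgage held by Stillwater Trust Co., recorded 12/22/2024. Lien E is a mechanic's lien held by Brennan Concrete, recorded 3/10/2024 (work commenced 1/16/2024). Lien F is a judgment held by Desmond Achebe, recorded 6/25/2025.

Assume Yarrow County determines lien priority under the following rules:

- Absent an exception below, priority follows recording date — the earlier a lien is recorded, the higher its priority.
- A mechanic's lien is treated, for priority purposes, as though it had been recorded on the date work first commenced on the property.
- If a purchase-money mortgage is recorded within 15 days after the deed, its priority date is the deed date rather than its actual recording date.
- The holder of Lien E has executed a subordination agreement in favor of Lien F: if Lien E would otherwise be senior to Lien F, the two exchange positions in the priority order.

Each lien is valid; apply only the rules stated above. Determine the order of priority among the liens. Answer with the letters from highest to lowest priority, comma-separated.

F, B, C, D, E, A

Adjusting effective dates: C relates back to 11/21/2024 (work commenced); D was recorded within the 15-day window, so its effective date is the deed date 12/7/2024; E relates back to 1/16/2024 (work commenced).
By effective date, earliest first: E (1/16/2024), B (4/13/2024), C (11/21/2024), D (12/7/2024), F (6/25/2025), A (6/27/2025).
E would otherwise be senior to F, so under the subordination agreement E and F exchange positions.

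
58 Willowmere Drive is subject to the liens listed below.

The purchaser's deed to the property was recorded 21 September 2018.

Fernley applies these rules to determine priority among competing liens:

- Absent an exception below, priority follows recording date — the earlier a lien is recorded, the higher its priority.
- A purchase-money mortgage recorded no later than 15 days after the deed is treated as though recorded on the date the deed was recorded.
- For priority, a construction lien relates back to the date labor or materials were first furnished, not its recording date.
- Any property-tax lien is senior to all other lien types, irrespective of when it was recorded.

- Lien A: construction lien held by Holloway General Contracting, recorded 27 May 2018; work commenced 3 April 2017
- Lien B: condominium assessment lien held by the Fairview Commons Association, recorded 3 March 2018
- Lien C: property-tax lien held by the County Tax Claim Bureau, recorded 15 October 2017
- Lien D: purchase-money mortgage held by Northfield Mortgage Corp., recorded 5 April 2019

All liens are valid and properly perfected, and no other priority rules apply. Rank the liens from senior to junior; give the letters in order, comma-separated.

Effective dates: A's effective date is 3 April 2017, when work began; D missed the 15-day window (196 days after the deed), so its recording date stands.
C, as a property-tax lien, has superpriority and ranks first.
Ordering the rest by effective date: A (3 April 2017), B (3 March 2018), D (5 April 2019).

C, A, B, D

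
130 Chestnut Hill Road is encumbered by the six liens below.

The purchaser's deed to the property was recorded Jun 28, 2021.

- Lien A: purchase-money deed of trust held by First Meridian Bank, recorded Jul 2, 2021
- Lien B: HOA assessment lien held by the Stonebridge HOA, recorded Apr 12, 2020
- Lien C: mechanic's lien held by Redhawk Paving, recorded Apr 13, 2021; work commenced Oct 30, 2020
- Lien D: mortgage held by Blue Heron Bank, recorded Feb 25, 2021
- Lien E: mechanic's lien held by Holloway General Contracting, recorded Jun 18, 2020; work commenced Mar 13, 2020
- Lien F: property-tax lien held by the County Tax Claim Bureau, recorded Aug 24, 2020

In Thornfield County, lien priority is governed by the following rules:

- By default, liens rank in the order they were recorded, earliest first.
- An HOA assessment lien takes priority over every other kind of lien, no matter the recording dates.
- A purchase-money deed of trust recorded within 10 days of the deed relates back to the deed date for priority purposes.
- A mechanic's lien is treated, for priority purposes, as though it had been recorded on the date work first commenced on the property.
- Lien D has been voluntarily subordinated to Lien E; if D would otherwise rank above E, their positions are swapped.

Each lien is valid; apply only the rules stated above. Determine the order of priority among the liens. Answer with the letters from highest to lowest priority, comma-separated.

First, effective dates: A was recorded within the 10-day window, so its effective date is the deed date Jun 28, 2021; C is treated as recorded Oct 30, 2020, the work-commencement date; E is treated as recorded Mar 13, 2020, the work-commencement date.
B is an HOA assessment lien, so it outranks all other liens regardless of date.
Ordering the rest by effective date: E (Mar 13, 2020), F (Aug 24, 2020), C (Oct 30, 2020), D (Feb 25, 2021), A (Jun 28, 2021).
D already ranks below E; the subordination has no effect.

B, E, F, C, D, A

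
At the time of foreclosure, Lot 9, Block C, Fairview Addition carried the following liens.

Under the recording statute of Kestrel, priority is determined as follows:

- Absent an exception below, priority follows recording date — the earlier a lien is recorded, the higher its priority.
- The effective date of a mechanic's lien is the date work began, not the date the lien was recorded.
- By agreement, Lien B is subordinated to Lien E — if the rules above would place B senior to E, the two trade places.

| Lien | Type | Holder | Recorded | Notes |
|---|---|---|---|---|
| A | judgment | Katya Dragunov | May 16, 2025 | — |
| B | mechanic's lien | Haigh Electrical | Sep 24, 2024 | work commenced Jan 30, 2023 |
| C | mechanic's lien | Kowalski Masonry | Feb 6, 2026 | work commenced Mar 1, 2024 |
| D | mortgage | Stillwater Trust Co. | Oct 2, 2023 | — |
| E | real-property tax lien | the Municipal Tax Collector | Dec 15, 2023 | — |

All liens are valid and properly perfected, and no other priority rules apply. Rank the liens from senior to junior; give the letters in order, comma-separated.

E, D, B, C, A

Effective dates: B is treated as recorded Jan 30, 2023, the work-commencement date; C is treated as recorded Mar 1, 2024, the work-commencement date.
By effective date: B (Jan 30, 2023), D (Oct 2, 2023), E (Dec 15, 2023), C (Mar 1, 2024), A (May 16, 2025).
Because B would otherwise rank above E, the subordination swaps them.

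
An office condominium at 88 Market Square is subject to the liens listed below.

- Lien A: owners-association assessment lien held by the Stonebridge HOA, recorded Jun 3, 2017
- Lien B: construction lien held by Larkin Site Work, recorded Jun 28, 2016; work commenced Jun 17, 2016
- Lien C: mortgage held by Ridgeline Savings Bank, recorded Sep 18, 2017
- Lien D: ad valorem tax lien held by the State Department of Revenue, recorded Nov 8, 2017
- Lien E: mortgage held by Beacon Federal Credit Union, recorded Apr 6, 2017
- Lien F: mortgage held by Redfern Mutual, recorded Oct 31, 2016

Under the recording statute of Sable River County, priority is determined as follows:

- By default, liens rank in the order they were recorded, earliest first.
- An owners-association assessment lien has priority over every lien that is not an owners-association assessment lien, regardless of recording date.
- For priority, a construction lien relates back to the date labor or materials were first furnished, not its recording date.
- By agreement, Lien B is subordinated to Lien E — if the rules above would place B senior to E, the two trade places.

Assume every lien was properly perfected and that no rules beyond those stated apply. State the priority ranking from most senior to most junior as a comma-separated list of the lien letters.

A, E, F, B, C, D

Effective dates after the stated exceptions: B's effective date is Jun 17, 2016, when work began.
As an owners-association assessment lien, A is senior to every other lien.
Ordering the rest by effective date: B (Jun 17, 2016), F (Oct 31, 2016), E (Apr 6, 2017), C (Sep 18, 2017), D (Nov 8, 2017).
The subordination applies — B was senior to E — so B and E swap.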